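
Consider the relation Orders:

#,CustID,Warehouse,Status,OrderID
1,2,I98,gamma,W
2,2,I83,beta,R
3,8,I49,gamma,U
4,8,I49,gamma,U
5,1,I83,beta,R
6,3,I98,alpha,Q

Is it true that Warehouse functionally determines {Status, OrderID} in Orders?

Warehouse=I98: rows 1, 6 → {Status,OrderID} takes values {(gamma, W), (alpha, Q)} — violation
Warehouse=I83: rows 2, 5 → {Status,OrderID} = (beta, R), (beta, R) ✓
Warehouse=I49: rows 3, 4 → {Status,OrderID} = (gamma, U), (gamma, U) ✓
Two rows agree on Warehouse but differ on {Status, OrderID}, so Warehouse -> {Status, OrderID} does not hold.

No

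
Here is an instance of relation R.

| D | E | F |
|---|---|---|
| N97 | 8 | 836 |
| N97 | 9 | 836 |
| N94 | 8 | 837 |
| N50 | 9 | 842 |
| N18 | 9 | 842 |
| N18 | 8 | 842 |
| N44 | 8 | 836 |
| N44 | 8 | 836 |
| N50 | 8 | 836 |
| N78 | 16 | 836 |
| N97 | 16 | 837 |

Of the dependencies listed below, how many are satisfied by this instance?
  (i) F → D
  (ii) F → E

0

(i) F → D: F=836: 6 rows → D takes values {N97, N44, N50, N78} — violation; F=837: 2 rows → D takes values {N94, N97} — violation; F=842: 3 rows → D takes values {N50, N18} — violation — fails.
(ii) F → E: F=836: 6 rows → E takes values {8, 9, 16} — violation; F=837: 2 rows → E takes values {8, 16} — violation; F=842: 3 rows → E takes values {9, 8} — violation — fails.
None of the 2 dependencies hold.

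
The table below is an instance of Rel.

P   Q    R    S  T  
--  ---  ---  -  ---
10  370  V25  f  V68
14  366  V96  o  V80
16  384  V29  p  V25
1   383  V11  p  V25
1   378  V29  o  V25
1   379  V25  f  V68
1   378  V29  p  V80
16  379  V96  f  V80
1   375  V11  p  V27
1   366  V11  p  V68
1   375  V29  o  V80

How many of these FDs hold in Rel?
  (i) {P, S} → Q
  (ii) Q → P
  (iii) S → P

(i) {P, S} → Q: (P=1, S=p): 4 rows → Q takes values {383, 378, 375, 366} — violation; (P=1, S=o): 2 rows → Q takes values {378, 375} — violation — fails.
(ii) Q → P: Q=366: 2 rows → P takes values {14, 1} — violation; Q=379: 2 rows → P takes values {1, 16} — violation — fails.
(iii) S → P: S=f: 3 rows → P takes values {10, 1, 16} — violation; S=o: 3 rows → P takes values {14, 1} — violation; S=p: 5 rows → P takes values {16, 1} — violation — fails.
None of the 3 dependencies hold.

0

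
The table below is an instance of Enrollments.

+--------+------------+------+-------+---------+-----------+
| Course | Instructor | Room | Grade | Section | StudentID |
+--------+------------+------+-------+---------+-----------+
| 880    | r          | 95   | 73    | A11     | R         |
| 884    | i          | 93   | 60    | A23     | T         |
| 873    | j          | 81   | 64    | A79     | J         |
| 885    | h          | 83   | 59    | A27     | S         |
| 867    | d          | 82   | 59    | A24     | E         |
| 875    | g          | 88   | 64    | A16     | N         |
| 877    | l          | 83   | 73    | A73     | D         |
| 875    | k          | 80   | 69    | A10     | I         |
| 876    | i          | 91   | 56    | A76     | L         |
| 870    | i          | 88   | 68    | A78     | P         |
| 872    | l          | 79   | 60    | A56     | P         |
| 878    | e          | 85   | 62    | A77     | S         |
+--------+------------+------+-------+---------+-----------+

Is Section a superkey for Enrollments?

Yes

All 12 rows have distinct Section values, so Section → (all attributes) holds and Section is a superkey.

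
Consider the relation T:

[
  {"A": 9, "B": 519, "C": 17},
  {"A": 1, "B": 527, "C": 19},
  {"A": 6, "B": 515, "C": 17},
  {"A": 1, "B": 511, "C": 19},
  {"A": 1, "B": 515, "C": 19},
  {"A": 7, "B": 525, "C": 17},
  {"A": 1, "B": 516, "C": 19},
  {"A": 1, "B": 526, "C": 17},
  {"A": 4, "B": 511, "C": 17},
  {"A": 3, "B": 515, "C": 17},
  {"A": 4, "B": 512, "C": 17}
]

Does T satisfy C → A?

C=17: 7 rows → A takes values {9, 6, 7, 1, 4, 3} — violation
C=19: 4 rows → A = 1, 1, 1, 1 ✓
Two rows agree on C but differ on A, so C → A does not hold.

No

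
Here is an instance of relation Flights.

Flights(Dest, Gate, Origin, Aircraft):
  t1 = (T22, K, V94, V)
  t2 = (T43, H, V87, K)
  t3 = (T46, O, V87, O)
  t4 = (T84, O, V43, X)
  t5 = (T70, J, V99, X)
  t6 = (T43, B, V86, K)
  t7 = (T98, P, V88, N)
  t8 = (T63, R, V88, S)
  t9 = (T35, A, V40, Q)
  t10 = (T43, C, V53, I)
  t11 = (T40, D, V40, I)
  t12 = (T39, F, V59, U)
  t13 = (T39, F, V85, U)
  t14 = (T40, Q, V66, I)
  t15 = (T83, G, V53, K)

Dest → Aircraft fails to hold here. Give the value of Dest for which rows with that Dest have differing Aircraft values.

T43

Dest=T22: row 1 → Aircraft = V ✓
Dest=T43: rows 2, 6, 10 → Aircraft takes values {K, I} — violation
Dest=T46: row 3 → Aircraft = O ✓
Dest=T84: row 4 → Aircraft = X ✓
Dest=T70: row 5 → Aircraft = X ✓
Dest=T98: row 7 → Aircraft = N ✓
Dest=T63: row 8 → Aircraft = S ✓
Dest=T35: row 9 → Aircraft = Q ✓
Dest=T40: rows 11, 14 → Aircraft = I, I ✓
Dest=T39: rows 12, 13 → Aircraft = U, U ✓
Dest=T83: row 15 → Aircraft = K ✓
The only Dest value with inconsistent Aircraft is Dest=T43.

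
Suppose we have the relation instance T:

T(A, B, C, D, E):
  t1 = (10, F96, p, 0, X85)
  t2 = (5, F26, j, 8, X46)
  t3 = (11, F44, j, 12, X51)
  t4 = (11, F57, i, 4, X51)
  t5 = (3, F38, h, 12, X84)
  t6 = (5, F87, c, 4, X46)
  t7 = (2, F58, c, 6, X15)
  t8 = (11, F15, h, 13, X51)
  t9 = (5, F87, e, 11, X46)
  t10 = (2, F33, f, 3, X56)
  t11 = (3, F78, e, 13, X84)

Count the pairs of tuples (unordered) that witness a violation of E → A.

E=X46: all 3 rows agree on A — 0 pairs.
E=X51: all 3 rows agree on A — 0 pairs.
E=X84: all 2 rows agree on A — 0 pairs.

0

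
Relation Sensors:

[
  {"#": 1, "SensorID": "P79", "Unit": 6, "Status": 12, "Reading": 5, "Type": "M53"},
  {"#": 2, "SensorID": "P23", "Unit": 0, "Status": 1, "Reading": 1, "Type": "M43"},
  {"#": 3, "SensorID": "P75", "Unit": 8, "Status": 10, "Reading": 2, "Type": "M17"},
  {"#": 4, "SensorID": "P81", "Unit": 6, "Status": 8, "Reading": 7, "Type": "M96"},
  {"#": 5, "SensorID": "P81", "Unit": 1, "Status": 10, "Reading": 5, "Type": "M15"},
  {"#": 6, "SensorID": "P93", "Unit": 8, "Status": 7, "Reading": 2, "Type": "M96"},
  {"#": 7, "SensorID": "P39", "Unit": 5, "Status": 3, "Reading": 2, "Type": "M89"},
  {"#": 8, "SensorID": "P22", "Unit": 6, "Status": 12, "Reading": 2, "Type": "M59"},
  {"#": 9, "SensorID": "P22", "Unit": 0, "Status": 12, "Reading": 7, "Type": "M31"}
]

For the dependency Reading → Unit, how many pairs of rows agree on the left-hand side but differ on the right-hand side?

Reading=5: violating pairs (1,5) — 1 pair.
Reading=2: violating pairs (3,7), (3,8), (6,7), (6,8), (7,8) — 5 pairs.
Reading=7: violating pairs (4,9) — 1 pair.

7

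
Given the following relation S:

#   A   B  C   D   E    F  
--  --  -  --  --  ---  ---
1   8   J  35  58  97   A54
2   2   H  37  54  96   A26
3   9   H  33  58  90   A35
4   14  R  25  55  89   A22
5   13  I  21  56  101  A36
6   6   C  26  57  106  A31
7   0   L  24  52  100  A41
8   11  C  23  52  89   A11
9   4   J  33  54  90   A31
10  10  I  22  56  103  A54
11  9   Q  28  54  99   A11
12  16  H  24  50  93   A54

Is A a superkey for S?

Rows 3 and 11 have the same A value A=9 but are distinct tuples, so A does not determine every attribute — not a superkey.

No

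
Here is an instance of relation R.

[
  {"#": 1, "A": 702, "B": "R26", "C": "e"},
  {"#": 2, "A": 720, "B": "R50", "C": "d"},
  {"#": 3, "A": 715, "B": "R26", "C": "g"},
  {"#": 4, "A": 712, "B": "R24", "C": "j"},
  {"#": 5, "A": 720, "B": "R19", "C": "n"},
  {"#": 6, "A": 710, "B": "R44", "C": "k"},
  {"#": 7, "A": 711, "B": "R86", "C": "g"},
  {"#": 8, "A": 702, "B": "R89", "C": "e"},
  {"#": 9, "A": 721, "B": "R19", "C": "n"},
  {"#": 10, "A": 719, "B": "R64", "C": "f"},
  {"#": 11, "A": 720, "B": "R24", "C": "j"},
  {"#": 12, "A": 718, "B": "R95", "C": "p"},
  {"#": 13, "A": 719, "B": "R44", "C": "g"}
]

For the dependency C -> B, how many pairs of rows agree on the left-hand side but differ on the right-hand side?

4

C=e: violating pairs (1,8) — 1 pair.
C=g: violating pairs (3,7), (3,13), (7,13) — 3 pairs.
C=j: all 2 rows agree on B — 0 pairs.
C=n: all 2 rows agree on B — 0 pairs.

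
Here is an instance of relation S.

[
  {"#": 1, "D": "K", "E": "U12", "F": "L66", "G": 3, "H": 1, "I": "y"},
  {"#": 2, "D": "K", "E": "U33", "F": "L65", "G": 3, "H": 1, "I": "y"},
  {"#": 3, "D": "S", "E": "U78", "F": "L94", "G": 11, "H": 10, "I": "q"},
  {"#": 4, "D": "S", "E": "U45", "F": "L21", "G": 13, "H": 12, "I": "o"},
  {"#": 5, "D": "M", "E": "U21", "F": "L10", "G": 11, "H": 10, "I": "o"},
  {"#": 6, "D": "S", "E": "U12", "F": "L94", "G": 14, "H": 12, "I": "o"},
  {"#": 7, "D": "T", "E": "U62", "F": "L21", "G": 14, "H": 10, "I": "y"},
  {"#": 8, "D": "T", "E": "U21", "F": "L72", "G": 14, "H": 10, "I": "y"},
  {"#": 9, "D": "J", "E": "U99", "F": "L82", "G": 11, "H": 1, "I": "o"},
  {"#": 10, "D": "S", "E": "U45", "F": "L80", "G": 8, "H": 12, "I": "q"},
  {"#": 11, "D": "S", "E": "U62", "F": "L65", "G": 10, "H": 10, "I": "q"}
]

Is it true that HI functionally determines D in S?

(H=1, I=y): rows 1, 2 → D = K, K ✓
(H=10, I=q): rows 3, 11 → D = S, S ✓
(H=12, I=o): rows 4, 6 → D = S, S ✓
(H=10, I=o): row 5 → D = M ✓
(H=10, I=y): rows 7, 8 → D = T, T ✓
(H=1, I=o): row 9 → D = J ✓
(H=12, I=q): row 10 → D = S ✓
Every HI value is associated with a single D value, so HI -> D holds.

Yes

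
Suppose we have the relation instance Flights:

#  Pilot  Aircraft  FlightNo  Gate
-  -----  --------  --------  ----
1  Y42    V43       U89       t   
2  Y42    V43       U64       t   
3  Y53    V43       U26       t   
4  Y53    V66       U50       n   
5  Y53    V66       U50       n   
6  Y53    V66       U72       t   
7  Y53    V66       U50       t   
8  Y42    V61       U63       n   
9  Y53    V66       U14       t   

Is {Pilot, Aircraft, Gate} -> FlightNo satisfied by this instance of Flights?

No

(Pilot=Y42, Aircraft=V43, Gate=t): rows 1, 2 → FlightNo takes values {U89, U64} — violation
(Pilot=Y53, Aircraft=V43, Gate=t): row 3 → FlightNo = U26 ✓
(Pilot=Y53, Aircraft=V66, Gate=n): rows 4, 5 → FlightNo = U50, U50 ✓
(Pilot=Y53, Aircraft=V66, Gate=t): rows 6, 7, 9 → FlightNo takes values {U72, U50, U14} — violation
(Pilot=Y42, Aircraft=V61, Gate=n): row 8 → FlightNo = U63 ✓
Two rows agree on {Pilot, Aircraft, Gate} but differ on FlightNo, so {Pilot, Aircraft, Gate} -> FlightNo does not hold.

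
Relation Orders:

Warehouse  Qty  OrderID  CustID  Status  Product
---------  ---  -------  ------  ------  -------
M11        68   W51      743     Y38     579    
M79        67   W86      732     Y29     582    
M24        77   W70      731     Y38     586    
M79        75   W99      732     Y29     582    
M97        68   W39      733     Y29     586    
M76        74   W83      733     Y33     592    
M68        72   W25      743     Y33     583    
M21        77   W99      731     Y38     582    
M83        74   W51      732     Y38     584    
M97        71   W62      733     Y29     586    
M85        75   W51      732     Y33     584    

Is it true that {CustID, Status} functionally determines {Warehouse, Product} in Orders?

(CustID=743, Status=Y38): 1 row → {Warehouse,Product} = (M11, 579) ✓
(CustID=732, Status=Y29): 2 rows → {Warehouse,Product} = (M79, 582), (M79, 582) ✓
(CustID=731, Status=Y38): 2 rows → {Warehouse,Product} takes values {(M24, 586), (M21, 582)} — violation
(CustID=733, Status=Y29): 2 rows → {Warehouse,Product} = (M97, 586), (M97, 586) ✓
(CustID=733, Status=Y33): 1 row → {Warehouse,Product} = (M76, 592) ✓
(CustID=743, Status=Y33): 1 row → {Warehouse,Product} = (M68, 583) ✓
(CustID=732, Status=Y38): 1 row → {Warehouse,Product} = (M83, 584) ✓
(CustID=732, Status=Y33): 1 row → {Warehouse,Product} = (M85, 584) ✓
Two rows agree on {CustID, Status} but differ on {Warehouse, Product}, so {CustID, Status} -> {Warehouse, Product} does not hold.

No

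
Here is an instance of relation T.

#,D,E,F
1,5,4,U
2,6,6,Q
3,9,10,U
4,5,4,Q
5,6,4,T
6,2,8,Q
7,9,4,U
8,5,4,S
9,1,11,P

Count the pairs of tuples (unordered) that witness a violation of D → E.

2

D=5: all 3 rows agree on E — 0 pairs.
D=6: violating pairs (2,5) — 1 pair.
D=9: violating pairs (3,7) — 1 pair.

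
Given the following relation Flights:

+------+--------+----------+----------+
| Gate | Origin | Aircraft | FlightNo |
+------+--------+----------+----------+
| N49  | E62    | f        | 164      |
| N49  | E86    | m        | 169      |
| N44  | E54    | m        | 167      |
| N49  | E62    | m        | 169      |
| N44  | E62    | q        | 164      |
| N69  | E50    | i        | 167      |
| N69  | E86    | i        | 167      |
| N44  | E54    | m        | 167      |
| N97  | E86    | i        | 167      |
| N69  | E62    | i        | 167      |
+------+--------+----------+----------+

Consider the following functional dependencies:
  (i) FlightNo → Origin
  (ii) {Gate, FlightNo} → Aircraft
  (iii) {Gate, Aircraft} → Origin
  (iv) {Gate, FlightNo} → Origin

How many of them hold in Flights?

(i) FlightNo → Origin: FlightNo=169: 2 rows → Origin takes values {E86, E62} — violation; FlightNo=167: 6 rows → Origin takes values {E54, E50, E86, E62} — violation — fails.
(ii) {Gate, FlightNo} → Aircraft: every LHS value maps to a single RHS value — holds.
(iii) {Gate, Aircraft} → Origin: (Gate=N49, Aircraft=m): 2 rows → Origin takes values {E86, E62} — violation; (Gate=N69, Aircraft=i): 3 rows → Origin takes values {E50, E86, E62} — violation — fails.
(iv) {Gate, FlightNo} → Origin: (Gate=N49, FlightNo=169): 2 rows → Origin takes values {E86, E62} — violation; (Gate=N69, FlightNo=167): 3 rows → Origin takes values {E50, E86, E62} — violation — fails.
1 of the 4 dependencies holds.

1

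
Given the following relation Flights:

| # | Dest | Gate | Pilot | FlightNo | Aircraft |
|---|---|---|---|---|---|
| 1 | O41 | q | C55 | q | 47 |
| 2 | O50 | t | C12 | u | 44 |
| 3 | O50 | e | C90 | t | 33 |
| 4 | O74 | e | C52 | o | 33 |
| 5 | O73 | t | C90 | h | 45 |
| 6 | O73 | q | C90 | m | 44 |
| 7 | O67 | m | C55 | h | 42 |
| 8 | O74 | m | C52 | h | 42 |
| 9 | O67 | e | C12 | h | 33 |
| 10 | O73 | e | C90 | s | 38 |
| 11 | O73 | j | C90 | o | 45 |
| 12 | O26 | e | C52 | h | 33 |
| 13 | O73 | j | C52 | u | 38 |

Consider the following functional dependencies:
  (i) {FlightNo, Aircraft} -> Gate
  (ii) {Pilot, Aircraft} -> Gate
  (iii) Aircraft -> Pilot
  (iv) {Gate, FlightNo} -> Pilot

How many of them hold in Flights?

1

(i) {FlightNo, Aircraft} -> Gate: every LHS value maps to a single RHS value — holds.
(ii) {Pilot, Aircraft} -> Gate: (Pilot=C90, Aircraft=45): rows 5, 11 → Gate takes values {t, j} — violation — fails.
(iii) Aircraft -> Pilot: Aircraft=44: rows 2, 6 → Pilot takes values {C12, C90} — violation; Aircraft=33: rows 3, 4, 9, 12 → Pilot takes values {C90, C52, C12} — violation; Aircraft=42: rows 7, 8 → Pilot takes values {C55, C52} — violation; Aircraft=38: rows 10, 13 → Pilot takes values {C90, C52} — violation — fails.
(iv) {Gate, FlightNo} -> Pilot: (Gate=m, FlightNo=h): rows 7, 8 → Pilot takes values {C55, C52} — violation; (Gate=e, FlightNo=h): rows 9, 12 → Pilot takes values {C12, C52} — violation — fails.
1 of the 4 dependencies holds.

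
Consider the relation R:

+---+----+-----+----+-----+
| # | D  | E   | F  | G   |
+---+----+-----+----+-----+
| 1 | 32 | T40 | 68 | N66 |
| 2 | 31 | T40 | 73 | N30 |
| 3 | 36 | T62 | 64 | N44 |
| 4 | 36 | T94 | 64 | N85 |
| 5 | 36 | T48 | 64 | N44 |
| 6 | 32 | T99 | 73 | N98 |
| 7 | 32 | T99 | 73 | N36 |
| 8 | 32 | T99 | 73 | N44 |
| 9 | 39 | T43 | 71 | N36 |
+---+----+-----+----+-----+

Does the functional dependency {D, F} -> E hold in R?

No

(D=32, F=68): row 1 → E = T40 ✓
(D=31, F=73): row 2 → E = T40 ✓
(D=36, F=64): rows 3, 4, 5 → E takes values {T62, T94, T48} — violation
(D=32, F=73): rows 6, 7, 8 → E = T99, T99, T99 ✓
(D=39, F=71): row 9 → E = T43 ✓
Two rows agree on {D, F} but differ on E, so {D, F} -> E does not hold.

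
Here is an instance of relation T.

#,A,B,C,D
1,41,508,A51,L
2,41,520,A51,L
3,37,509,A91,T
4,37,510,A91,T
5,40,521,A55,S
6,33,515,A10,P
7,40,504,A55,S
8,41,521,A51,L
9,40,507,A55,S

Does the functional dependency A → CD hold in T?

Yes

A=41: rows 1, 2, 8 → {C,D} = (A51, L), (A51, L), (A51, L) ✓
A=37: rows 3, 4 → {C,D} = (A91, T), (A91, T) ✓
A=40: rows 5, 7, 9 → {C,D} = (A55, S), (A55, S), (A55, S) ✓
A=33: row 6 → {C,D} = (A10, P) ✓
Every A value is associated with a single CD value, so A → CD holds.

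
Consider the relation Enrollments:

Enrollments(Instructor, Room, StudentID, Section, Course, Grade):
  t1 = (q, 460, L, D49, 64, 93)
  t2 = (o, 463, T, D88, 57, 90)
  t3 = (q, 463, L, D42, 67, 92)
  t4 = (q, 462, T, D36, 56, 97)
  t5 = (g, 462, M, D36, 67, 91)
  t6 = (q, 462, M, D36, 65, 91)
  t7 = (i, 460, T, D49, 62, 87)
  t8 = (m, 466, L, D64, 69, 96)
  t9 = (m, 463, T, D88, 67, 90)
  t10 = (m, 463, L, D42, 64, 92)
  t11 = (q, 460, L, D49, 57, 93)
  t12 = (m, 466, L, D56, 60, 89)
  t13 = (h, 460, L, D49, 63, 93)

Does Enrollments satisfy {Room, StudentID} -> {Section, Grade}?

No

(Room=460, StudentID=L): rows 1, 11, 13 → {Section,Grade} = (D49, 93), (D49, 93), (D49, 93) ✓
(Room=463, StudentID=T): rows 2, 9 → {Section,Grade} = (D88, 90), (D88, 90) ✓
(Room=463, StudentID=L): rows 3, 10 → {Section,Grade} = (D42, 92), (D42, 92) ✓
(Room=462, StudentID=T): row 4 → {Section,Grade} = (D36, 97) ✓
(Room=462, StudentID=M): rows 5, 6 → {Section,Grade} = (D36, 91), (D36, 91) ✓
(Room=460, StudentID=T): row 7 → {Section,Grade} = (D49, 87) ✓
(Room=466, StudentID=L): rows 8, 12 → {Section,Grade} takes values {(D64, 96), (D56, 89)} — violation
Two rows agree on {Room, StudentID} but differ on {Section, Grade}, so {Room, StudentID} -> {Section, Grade} does not hold.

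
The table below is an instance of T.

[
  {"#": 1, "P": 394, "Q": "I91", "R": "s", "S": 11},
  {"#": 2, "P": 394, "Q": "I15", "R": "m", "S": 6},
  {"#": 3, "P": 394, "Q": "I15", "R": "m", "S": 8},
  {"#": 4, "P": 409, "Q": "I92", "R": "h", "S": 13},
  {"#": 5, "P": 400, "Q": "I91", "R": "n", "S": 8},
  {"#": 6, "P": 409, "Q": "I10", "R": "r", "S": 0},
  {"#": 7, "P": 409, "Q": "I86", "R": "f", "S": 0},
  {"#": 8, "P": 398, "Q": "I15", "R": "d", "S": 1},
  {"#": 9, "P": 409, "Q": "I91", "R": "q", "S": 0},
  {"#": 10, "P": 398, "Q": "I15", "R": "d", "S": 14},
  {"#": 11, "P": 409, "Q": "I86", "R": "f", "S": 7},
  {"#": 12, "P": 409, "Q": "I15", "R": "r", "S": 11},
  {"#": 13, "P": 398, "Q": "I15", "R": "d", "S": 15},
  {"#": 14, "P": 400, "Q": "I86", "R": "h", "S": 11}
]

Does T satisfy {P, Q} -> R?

Yes

(P=394, Q=I91): row 1 → R = s ✓
(P=394, Q=I15): rows 2, 3 → R = m, m ✓
(P=409, Q=I92): row 4 → R = h ✓
(P=400, Q=I91): row 5 → R = n ✓
(P=409, Q=I10): row 6 → R = r ✓
(P=409, Q=I86): rows 7, 11 → R = f, f ✓
(P=398, Q=I15): rows 8, 10, 13 → R = d, d, d ✓
(P=409, Q=I91): row 9 → R = q ✓
(P=409, Q=I15): row 12 → R = r ✓
(P=400, Q=I86): row 14 → R = h ✓
Every {P, Q} value is associated with a single R value, so {P, Q} -> R holds.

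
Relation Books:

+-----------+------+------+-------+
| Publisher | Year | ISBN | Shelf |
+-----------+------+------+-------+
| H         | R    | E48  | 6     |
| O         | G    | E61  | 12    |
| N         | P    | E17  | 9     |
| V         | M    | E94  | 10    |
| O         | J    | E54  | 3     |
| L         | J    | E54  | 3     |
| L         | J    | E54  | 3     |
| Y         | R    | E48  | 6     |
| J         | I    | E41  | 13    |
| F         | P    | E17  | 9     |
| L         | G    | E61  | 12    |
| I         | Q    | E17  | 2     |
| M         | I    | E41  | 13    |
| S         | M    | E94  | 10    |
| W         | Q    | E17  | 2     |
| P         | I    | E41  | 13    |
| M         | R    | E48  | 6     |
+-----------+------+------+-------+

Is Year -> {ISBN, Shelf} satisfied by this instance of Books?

Year=R: 3 rows → {ISBN,Shelf} = (E48, 6), (E48, 6), (E48, 6) ✓
Year=G: 2 rows → {ISBN,Shelf} = (E61, 12), (E61, 12) ✓
Year=P: 2 rows → {ISBN,Shelf} = (E17, 9), (E17, 9) ✓
Year=M: 2 rows → {ISBN,Shelf} = (E94, 10), (E94, 10) ✓
Year=J: 3 rows → {ISBN,Shelf} = (E54, 3), (E54, 3), (E54, 3) ✓
Year=I: 3 rows → {ISBN,Shelf} = (E41, 13), (E41, 13), (E41, 13) ✓
Year=Q: 2 rows → {ISBN,Shelf} = (E17, 2), (E17, 2) ✓
Every Year value is associated with a single {ISBN, Shelf} value, so Year -> {ISBN, Shelf} holds.

Yes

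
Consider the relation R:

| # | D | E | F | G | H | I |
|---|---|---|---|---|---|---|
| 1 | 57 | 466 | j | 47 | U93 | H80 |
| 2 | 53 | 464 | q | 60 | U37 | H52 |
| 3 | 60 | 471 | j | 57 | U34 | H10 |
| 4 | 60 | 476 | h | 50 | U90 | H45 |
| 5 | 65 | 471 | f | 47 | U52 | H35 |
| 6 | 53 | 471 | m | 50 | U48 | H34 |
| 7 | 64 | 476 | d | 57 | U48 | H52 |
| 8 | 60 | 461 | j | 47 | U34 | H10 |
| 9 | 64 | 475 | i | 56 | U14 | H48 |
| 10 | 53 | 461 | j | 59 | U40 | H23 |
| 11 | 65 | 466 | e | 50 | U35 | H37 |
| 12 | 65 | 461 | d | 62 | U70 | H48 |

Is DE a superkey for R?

All 12 rows have distinct DE values, so DE → (all attributes) holds and DE is a superkey.

Yes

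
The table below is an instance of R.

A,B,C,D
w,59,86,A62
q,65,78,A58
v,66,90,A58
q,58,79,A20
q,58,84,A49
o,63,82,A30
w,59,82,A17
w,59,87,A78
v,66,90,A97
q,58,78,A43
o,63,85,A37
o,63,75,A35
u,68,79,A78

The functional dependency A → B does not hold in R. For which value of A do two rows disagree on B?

q

A=w: 3 rows → B = 59, 59, 59 ✓
A=q: 4 rows → B takes values {65, 58} — violation
A=v: 2 rows → B = 66, 66 ✓
A=o: 3 rows → B = 63, 63, 63 ✓
A=u: 1 row → B = 68 ✓
The only A value with inconsistent B is A=q.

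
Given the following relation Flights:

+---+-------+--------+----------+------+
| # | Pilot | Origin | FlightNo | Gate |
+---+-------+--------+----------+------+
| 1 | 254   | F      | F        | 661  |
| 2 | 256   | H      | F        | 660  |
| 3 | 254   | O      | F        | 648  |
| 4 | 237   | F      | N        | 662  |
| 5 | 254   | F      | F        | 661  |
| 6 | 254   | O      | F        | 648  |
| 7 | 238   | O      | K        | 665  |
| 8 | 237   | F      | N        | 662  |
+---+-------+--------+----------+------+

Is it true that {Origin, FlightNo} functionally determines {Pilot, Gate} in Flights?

Yes

(Origin=F, FlightNo=F): rows 1, 5 → {Pilot,Gate} = (254, 661), (254, 661) ✓
(Origin=H, FlightNo=F): row 2 → {Pilot,Gate} = (256, 660) ✓
(Origin=O, FlightNo=F): rows 3, 6 → {Pilot,Gate} = (254, 648), (254, 648) ✓
(Origin=F, FlightNo=N): rows 4, 8 → {Pilot,Gate} = (237, 662), (237, 662) ✓
(Origin=O, FlightNo=K): row 7 → {Pilot,Gate} = (238, 665) ✓
Every {Origin, FlightNo} value is associated with a single {Pilot, Gate} value, so {Origin, FlightNo} -> {Pilot, Gate} holds.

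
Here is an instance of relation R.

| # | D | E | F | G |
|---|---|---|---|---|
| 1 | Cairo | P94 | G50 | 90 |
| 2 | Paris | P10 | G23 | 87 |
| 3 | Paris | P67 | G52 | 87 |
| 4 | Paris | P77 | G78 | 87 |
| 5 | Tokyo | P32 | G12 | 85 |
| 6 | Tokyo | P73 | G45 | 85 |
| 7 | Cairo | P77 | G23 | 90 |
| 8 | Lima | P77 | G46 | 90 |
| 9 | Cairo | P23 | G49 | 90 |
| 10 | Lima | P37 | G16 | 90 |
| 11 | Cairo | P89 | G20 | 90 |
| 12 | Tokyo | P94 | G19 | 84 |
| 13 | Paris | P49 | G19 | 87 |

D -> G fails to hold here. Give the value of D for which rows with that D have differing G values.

Tokyo

D=Cairo: rows 1, 7, 9, 11 → G = 90, 90, 90, 90 ✓
D=Paris: rows 2, 3, 4, 13 → G = 87, 87, 87, 87 ✓
D=Tokyo: rows 5, 6, 12 → G takes values {85, 84} — violation
D=Lima: rows 8, 10 → G = 90, 90 ✓
The only D value with inconsistent G is D=Tokyo.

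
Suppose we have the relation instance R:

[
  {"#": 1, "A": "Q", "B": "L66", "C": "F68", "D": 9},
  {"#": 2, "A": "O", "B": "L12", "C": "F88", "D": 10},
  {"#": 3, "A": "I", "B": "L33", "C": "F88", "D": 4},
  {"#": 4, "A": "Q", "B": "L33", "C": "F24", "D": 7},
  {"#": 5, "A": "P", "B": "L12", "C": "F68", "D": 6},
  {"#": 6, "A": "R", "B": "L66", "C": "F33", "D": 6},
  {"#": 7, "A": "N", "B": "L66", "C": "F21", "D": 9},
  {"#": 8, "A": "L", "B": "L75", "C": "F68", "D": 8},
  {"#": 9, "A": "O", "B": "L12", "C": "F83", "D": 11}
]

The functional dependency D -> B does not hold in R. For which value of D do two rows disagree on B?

D=9: rows 1, 7 → B = L66, L66 ✓
D=10: row 2 → B = L12 ✓
D=4: row 3 → B = L33 ✓
D=7: row 4 → B = L33 ✓
D=6: rows 5, 6 → B takes values {L12, L66} — violation
D=8: row 8 → B = L75 ✓
D=11: row 9 → B = L12 ✓
The only D value with inconsistent B is D=6.

6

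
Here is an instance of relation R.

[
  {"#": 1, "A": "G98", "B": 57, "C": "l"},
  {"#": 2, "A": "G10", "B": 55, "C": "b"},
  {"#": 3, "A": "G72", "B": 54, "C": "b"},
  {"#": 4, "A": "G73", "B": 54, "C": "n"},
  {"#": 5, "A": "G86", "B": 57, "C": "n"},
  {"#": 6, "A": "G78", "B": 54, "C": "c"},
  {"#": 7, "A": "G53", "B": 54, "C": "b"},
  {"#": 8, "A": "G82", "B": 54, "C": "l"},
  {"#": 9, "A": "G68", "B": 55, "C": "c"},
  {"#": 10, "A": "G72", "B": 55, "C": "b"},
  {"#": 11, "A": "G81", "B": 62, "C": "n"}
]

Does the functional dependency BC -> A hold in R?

(B=57, C=l): row 1 → A = G98 ✓
(B=55, C=b): rows 2, 10 → A takes values {G10, G72} — violation
(B=54, C=b): rows 3, 7 → A takes values {G72, G53} — violation
(B=54, C=n): row 4 → A = G73 ✓
(B=57, C=n): row 5 → A = G86 ✓
(B=54, C=c): row 6 → A = G78 ✓
(B=54, C=l): row 8 → A = G82 ✓
(B=55, C=c): row 9 → A = G68 ✓
(B=62, C=n): row 11 → A = G81 ✓
Two rows agree on BC but differ on A, so BC -> A does not hold.

No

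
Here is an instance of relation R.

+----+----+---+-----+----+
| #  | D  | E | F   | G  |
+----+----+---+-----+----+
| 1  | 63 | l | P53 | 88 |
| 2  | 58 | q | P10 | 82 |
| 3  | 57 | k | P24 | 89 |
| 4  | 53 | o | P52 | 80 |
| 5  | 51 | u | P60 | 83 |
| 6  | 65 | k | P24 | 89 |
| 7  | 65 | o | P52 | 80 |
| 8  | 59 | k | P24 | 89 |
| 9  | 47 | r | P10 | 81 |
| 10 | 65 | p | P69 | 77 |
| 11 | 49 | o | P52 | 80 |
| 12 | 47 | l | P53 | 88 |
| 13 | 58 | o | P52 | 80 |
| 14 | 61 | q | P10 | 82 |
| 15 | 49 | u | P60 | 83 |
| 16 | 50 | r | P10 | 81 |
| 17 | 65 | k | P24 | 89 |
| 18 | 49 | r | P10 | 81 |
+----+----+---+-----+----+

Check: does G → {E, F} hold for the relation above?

Yes

G=88: rows 1, 12 → {E,F} = (l, P53), (l, P53) ✓
G=82: rows 2, 14 → {E,F} = (q, P10), (q, P10) ✓
G=89: rows 3, 6, 8, 17 → {E,F} = (k, P24), (k, P24), (k, P24), (k, P24) ✓
G=80: rows 4, 7, 11, 13 → {E,F} = (o, P52), (o, P52), (o, P52), (o, P52) ✓
G=83: rows 5, 15 → {E,F} = (u, P60), (u, P60) ✓
G=81: rows 9, 16, 18 → {E,F} = (r, P10), (r, P10), (r, P10) ✓
G=77: row 10 → {E,F} = (p, P69) ✓
Every G value is associated with a single {E, F} value, so G → {E, F} holds.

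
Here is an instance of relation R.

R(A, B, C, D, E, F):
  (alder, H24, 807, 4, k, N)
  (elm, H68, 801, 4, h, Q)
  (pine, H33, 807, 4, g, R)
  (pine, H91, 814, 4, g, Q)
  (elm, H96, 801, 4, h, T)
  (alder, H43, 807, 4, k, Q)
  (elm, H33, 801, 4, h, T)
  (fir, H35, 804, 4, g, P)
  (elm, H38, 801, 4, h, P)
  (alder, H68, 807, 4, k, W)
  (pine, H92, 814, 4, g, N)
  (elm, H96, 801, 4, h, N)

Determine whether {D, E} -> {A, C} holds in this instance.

No

(D=4, E=k): 3 rows → {A,C} = (alder, 807), (alder, 807), (alder, 807) ✓
(D=4, E=h): 5 rows → {A,C} = (elm, 801), (elm, 801), (elm, 801), (elm, 801), (elm, 801) ✓
(D=4, E=g): 4 rows → {A,C} takes values {(pine, 807), (pine, 814), (fir, 804)} — violation
Two rows agree on {D, E} but differ on {A, C}, so {D, E} -> {A, C} does not hold.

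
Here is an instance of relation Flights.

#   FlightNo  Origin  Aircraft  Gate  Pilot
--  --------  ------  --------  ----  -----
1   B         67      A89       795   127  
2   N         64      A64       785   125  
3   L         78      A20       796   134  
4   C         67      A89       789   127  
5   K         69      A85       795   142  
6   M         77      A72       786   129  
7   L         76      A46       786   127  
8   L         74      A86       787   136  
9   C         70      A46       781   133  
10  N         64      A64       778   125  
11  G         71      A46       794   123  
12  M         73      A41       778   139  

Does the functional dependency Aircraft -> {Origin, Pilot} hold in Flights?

Aircraft=A89: rows 1, 4 → {Origin,Pilot} = (67, 127), (67, 127) ✓
Aircraft=A64: rows 2, 10 → {Origin,Pilot} = (64, 125), (64, 125) ✓
Aircraft=A20: row 3 → {Origin,Pilot} = (78, 134) ✓
Aircraft=A85: row 5 → {Origin,Pilot} = (69, 142) ✓
Aircraft=A72: row 6 → {Origin,Pilot} = (77, 129) ✓
Aircraft=A46: rows 7, 9, 11 → {Origin,Pilot} takes values {(76, 127), (70, 133), (71, 123)} — violation
Aircraft=A86: row 8 → {Origin,Pilot} = (74, 136) ✓
Aircraft=A41: row 12 → {Origin,Pilot} = (73, 139) ✓
Two rows agree on Aircraft but differ on {Origin, Pilot}, so Aircraft -> {Origin, Pilot} does not hold.

No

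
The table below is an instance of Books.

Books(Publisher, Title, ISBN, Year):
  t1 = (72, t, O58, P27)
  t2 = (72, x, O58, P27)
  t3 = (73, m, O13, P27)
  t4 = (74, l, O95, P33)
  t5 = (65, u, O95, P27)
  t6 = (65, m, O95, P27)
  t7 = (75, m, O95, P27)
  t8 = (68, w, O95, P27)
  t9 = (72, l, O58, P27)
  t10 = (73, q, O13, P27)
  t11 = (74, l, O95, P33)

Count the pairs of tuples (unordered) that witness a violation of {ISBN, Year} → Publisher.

5

(ISBN=O58, Year=P27): all 3 rows agree on Publisher — 0 pairs.
(ISBN=O13, Year=P27): all 2 rows agree on Publisher — 0 pairs.
(ISBN=O95, Year=P33): all 2 rows agree on Publisher — 0 pairs.
(ISBN=O95, Year=P27): violating pairs (5,7), (5,8), (6,7), (6,8), (7,8) — 5 pairs.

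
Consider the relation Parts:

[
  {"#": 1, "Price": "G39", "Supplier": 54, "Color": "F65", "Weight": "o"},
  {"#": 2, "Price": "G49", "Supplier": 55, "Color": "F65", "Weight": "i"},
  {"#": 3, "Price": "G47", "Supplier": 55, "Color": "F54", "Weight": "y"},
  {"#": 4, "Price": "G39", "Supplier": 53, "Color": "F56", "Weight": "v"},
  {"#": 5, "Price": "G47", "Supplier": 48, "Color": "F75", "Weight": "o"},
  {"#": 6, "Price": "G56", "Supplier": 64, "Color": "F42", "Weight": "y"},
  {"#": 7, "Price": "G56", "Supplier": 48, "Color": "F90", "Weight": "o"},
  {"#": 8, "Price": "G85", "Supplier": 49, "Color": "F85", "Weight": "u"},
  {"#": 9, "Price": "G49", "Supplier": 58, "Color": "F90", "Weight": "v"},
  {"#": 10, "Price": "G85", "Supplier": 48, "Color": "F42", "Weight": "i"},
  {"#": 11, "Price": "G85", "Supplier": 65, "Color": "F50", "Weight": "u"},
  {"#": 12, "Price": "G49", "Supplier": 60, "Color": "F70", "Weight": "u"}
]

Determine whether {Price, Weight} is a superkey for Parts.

No

Rows 8 and 11 have the same {Price, Weight} value (Price=G85, Weight=u) but are distinct tuples, so {Price, Weight} does not determine every attribute — not a superkey.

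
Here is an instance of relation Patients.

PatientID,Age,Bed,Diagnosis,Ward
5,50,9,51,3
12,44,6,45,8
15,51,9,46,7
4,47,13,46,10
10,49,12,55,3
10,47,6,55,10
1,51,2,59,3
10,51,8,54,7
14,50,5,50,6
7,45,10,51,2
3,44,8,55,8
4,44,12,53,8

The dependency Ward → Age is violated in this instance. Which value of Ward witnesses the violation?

Ward=3: 3 rows → Age takes values {50, 49, 51} — violation
Ward=8: 3 rows → Age = 44, 44, 44 ✓
Ward=7: 2 rows → Age = 51, 51 ✓
Ward=10: 2 rows → Age = 47, 47 ✓
Ward=6: 1 row → Age = 50 ✓
Ward=2: 1 row → Age = 45 ✓
The only Ward value with inconsistent Age is Ward=3.

3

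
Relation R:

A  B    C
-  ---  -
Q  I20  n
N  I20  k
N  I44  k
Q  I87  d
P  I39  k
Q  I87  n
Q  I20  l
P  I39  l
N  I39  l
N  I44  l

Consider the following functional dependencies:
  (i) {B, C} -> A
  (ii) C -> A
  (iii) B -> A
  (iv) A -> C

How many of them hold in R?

(i) {B, C} -> A: (B=I39, C=l): 2 rows → A takes values {P, N} — violation — fails.
(ii) C -> A: C=k: 3 rows → A takes values {N, P} — violation; C=l: 4 rows → A takes values {Q, P, N} — violation — fails.
(iii) B -> A: B=I20: 3 rows → A takes values {Q, N} — violation; B=I39: 3 rows → A takes values {P, N} — violation — fails.
(iv) A -> C: A=Q: 4 rows → C takes values {n, d, l} — violation; A=N: 4 rows → C takes values {k, l} — violation; A=P: 2 rows → C takes values {k, l} — violation — fails.
None of the 4 dependencies hold.

0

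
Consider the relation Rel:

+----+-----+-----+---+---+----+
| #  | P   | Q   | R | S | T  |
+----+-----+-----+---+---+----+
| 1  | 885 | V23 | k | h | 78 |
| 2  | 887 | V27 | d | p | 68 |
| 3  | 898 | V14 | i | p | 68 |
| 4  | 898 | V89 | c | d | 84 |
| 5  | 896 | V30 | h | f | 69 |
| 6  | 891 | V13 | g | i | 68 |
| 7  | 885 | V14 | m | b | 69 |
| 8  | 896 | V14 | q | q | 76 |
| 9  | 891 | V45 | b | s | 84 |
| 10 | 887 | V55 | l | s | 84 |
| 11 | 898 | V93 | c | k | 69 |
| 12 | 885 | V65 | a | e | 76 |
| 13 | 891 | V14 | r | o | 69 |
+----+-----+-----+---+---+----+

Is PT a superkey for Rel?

All 13 rows have distinct PT values, so PT → (all attributes) holds and PT is a superkey.

Yes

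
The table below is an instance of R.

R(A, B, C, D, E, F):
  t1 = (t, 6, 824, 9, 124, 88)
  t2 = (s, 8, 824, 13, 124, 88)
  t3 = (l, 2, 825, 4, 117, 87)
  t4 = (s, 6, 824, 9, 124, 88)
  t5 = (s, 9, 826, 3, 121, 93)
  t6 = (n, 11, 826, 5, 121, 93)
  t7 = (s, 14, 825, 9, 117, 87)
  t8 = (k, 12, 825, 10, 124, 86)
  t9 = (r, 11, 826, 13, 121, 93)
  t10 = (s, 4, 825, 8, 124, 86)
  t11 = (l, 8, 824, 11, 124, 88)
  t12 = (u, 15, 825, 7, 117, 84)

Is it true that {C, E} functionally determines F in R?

(C=824, E=124): rows 1, 2, 4, 11 → F = 88, 88, 88, 88 ✓
(C=825, E=117): rows 3, 7, 12 → F takes values {87, 84} — violation
(C=826, E=121): rows 5, 6, 9 → F = 93, 93, 93 ✓
(C=825, E=124): rows 8, 10 → F = 86, 86 ✓
Two rows agree on {C, E} but differ on F, so {C, E} → F does not hold.

No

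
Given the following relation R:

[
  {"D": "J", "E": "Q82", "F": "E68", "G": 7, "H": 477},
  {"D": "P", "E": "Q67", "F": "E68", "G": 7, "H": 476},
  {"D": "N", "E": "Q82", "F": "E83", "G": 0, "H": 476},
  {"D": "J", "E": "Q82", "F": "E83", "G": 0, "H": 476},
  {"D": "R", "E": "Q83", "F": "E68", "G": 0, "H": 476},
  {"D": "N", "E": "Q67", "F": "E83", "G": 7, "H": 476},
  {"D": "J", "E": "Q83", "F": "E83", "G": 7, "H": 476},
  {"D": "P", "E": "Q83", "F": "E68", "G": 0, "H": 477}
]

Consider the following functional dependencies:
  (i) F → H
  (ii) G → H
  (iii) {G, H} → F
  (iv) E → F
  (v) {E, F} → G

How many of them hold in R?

(i) F → H: F=E68: 4 rows → H takes values {477, 476} — violation — fails.
(ii) G → H: G=7: 4 rows → H takes values {477, 476} — violation; G=0: 4 rows → H takes values {476, 477} — violation — fails.
(iii) {G, H} → F: (G=7, H=476): 3 rows → F takes values {E68, E83} — violation; (G=0, H=476): 3 rows → F takes values {E83, E68} — violation — fails.
(iv) E → F: E=Q82: 3 rows → F takes values {E68, E83} — violation; E=Q67: 2 rows → F takes values {E68, E83} — violation; E=Q83: 3 rows → F takes values {E68, E83} — violation — fails.
(v) {E, F} → G: every LHS value maps to a single RHS value — holds.
1 of the 5 dependencies holds.

1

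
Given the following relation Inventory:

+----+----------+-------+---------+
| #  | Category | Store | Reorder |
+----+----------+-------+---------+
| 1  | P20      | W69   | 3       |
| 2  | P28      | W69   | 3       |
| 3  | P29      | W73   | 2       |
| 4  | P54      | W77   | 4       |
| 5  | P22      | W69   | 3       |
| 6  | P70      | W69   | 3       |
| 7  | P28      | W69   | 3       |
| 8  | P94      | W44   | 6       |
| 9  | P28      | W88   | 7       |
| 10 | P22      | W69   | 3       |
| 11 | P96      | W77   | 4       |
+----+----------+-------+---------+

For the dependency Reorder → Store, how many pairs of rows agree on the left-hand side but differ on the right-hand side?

Reorder=3: all 6 rows agree on Store — 0 pairs.
Reorder=4: all 2 rows agree on Store — 0 pairs.

0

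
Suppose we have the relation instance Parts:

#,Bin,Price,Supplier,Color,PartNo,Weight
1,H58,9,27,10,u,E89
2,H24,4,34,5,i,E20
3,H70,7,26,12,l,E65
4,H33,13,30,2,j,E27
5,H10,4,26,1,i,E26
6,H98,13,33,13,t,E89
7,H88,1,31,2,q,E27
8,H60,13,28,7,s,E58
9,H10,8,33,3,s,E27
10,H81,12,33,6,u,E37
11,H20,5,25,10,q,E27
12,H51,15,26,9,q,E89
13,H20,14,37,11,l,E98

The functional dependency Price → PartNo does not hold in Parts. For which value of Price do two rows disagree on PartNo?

Price=9: row 1 → PartNo = u ✓
Price=4: rows 2, 5 → PartNo = i, i ✓
Price=7: row 3 → PartNo = l ✓
Price=13: rows 4, 6, 8 → PartNo takes values {j, t, s} — violation
Price=1: row 7 → PartNo = q ✓
Price=8: row 9 → PartNo = s ✓
Price=12: row 10 → PartNo = u ✓
Price=5: row 11 → PartNo = q ✓
Price=15: row 12 → PartNo = q ✓
Price=14: row 13 → PartNo = l ✓
The only Price value with inconsistent PartNo is Price=13.

13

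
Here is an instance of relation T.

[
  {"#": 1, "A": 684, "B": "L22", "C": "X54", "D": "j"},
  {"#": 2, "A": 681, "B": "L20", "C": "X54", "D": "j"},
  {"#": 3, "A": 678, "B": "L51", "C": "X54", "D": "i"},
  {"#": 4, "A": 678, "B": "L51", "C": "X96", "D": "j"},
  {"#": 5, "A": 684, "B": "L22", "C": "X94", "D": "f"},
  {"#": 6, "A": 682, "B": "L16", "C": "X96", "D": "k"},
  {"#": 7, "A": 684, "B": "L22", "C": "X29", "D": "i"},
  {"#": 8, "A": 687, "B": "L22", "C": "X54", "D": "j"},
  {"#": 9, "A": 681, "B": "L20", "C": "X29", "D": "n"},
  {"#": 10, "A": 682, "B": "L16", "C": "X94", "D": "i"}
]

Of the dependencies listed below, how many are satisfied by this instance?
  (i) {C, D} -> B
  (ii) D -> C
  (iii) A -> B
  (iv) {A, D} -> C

(i) {C, D} -> B: (C=X54, D=j): rows 1, 2, 8 → B takes values {L22, L20} — violation — fails.
(ii) D -> C: D=j: rows 1, 2, 4, 8 → C takes values {X54, X96} — violation; D=i: rows 3, 7, 10 → C takes values {X54, X29, X94} — violation — fails.
(iii) A -> B: every LHS value maps to a single RHS value — holds.
(iv) {A, D} -> C: every LHS value maps to a single RHS value — holds.
2 of the 4 dependencies hold.

2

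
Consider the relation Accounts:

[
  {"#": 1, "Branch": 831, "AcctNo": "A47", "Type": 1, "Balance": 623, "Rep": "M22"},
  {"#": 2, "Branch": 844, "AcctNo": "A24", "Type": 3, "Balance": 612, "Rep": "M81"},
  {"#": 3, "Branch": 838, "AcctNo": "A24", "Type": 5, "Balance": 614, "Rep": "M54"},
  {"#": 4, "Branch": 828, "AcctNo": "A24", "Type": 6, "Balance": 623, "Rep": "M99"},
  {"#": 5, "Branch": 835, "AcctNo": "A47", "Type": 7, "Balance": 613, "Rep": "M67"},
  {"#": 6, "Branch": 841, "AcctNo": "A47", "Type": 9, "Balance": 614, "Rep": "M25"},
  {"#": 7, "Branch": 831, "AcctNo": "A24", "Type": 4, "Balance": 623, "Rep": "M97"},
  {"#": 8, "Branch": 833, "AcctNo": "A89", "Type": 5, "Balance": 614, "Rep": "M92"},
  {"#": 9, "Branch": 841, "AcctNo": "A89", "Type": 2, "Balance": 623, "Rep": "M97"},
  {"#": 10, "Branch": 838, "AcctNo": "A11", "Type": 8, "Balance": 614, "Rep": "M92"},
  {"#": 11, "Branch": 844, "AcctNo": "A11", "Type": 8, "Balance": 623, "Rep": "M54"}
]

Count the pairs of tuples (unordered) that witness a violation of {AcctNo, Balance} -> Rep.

(AcctNo=A24, Balance=623): violating pairs (4,7) — 1 pair.

1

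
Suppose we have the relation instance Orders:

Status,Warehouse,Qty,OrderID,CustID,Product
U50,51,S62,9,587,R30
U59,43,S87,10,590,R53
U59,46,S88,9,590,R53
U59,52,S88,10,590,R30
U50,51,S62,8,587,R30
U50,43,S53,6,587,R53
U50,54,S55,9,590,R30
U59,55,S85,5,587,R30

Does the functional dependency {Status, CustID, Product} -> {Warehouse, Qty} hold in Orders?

No

(Status=U50, CustID=587, Product=R30): 2 rows → {Warehouse,Qty} = (51, S62), (51, S62) ✓
(Status=U59, CustID=590, Product=R53): 2 rows → {Warehouse,Qty} takes values {(43, S87), (46, S88)} — violation
(Status=U59, CustID=590, Product=R30): 1 row → {Warehouse,Qty} = (52, S88) ✓
(Status=U50, CustID=587, Product=R53): 1 row → {Warehouse,Qty} = (43, S53) ✓
(Status=U50, CustID=590, Product=R30): 1 row → {Warehouse,Qty} = (54, S55) ✓
(Status=U59, CustID=587, Product=R30): 1 row → {Warehouse,Qty} = (55, S85) ✓
Two rows agree on {Status, CustID, Product} but differ on {Warehouse, Qty}, so {Status, CustID, Product} -> {Warehouse, Qty} does not hold.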